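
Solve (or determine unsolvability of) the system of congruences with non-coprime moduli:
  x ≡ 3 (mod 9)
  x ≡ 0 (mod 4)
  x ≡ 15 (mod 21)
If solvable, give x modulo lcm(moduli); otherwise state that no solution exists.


Moduli 9, 4, 21 are not pairwise coprime, so CRT works modulo lcm(m_i) when all pairwise compatibility conditions hold.
Pairwise compatibility: gcd(m_i, m_j) must divide a_i - a_j for every pair.
Merge one congruence at a time:
  Start: x ≡ 3 (mod 9).
  Combine with x ≡ 0 (mod 4): gcd(9, 4) = 1; 0 - 3 = -3, which IS divisible by 1, so compatible.
    Write x = 3 + 9·t and substitute into x ≡ 0 (mod 4): 9·t ≡ 0 − 3 = -3 (mod 4).
    Reduce coefficients mod 4: 1·t ≡ 1 (mod 4).
    So t ≡ 1 (mod 4).
    Then x = 3 + 9·1 = 12, valid modulo lcm(9, 4) = 36: x ≡ 12 (mod 36).
  Combine with x ≡ 15 (mod 21): gcd(36, 21) = 3; 15 - 12 = 3, which IS divisible by 3, so compatible.
    Write x = 12 + 36·t and substitute into x ≡ 15 (mod 21): 36·t ≡ 15 − 12 = 3 (mod 21).
    Divide the congruence (and modulus) by g = 3: 12·t ≡ 1 (mod 7).
    Reduce coefficients mod 7: 5·t ≡ 1 (mod 7).
    The inverse of 5 mod 7 is 3 (since 5·3 = 15 = 2·7 + 1), so t ≡ 3·1 = 3 ≡ 3 (mod 7).
    Then x = 12 + 36·3 = 120, valid modulo lcm(36, 21) = 252: x ≡ 120 (mod 252).
Verify: 120 mod 9 = 3, 120 mod 4 = 0, 120 mod 21 = 15.

x ≡ 120 (mod 252).


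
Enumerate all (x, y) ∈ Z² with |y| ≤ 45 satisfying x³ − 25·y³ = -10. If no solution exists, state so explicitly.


The equation is x³ - 25y³ = -10. For fixed y, x³ = 25·y³ − 10, so a solution requires the RHS to be a perfect cube.
Strategy: iterate y from -45 to 45, compute RHS = 25·y³ − 10, and check whether it is a (positive or negative) perfect cube.
Check small values of y:
  y = 0: RHS = -10 is not a perfect cube.
  y = 1: RHS = 15 is not a perfect cube.
  y = -1: RHS = -35 is not a perfect cube.
  y = 2: RHS = 190 is not a perfect cube.
  y = -2: RHS = -210 is not a perfect cube.
  y = 3: RHS = 665 is not a perfect cube.
  y = -3: RHS = -685 is not a perfect cube.
Continuing the search up to |y| = 45 finds no solutions either.
No (x, y) in the scanned range satisfies the equation.

No integer solutions with |y| ≤ 45.


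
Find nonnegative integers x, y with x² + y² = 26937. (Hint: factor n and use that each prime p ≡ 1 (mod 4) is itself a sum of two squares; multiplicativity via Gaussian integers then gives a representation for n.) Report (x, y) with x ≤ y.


Step 1: Factor n = 26937 = 3^2 · 41 · 73.
Step 2: Check the mod-4 condition on each prime factor: 3 ≡ 3 (mod 4), exponent 2 (must be even); 41 ≡ 1 (mod 4), exponent 1; 73 ≡ 1 (mod 4), exponent 1.
All primes ≡ 3 (mod 4) appear to even exponent (or don't appear), so by the two-squares theorem n IS expressible as a sum of two squares.
Step 3: Build a representation. Group n = k² · m with k = 3 and m = 41 · 73 = 2993 (a product of primes ≡ 1 (mod 4)); a representation of m scales to one of n via (k·x)² + (k·y)² = k²(x² + y²). Each prime p ≡ 1 (mod 4) is itself a sum of two squares; find a² by testing p − a² for a perfect square:
  41: 41 − 1² = 40, 41 − 2² = 37, 41 − 3² = 32, 41 − 4² = 25 = 5² ⇒ 41 = 4² + 5².
  73: 73 − 1² = 72, 73 − 2² = 69, 73 − 3² = 64 = 8² ⇒ 73 = 3² + 8².
  Combine using the Brahmagupta–Fibonacci identity (a² + b²)(c² + d²) = (ac − bd)² + (ad + bc)² = (ac + bd)² + (ad − bc)²:
  41 · 73 = 2993: from (4² + 5²)(3² + 8²), take (4·3 − 5·8, 4·8 + 5·3) = (12 − 40, 32 + 15) = (-28, 47); dropping signs (only squares matter) gives (28, 47); check 28² + 47² = 784 + 2209 = 2993 ✓.
  Scale by k = 3: (3·28, 3·47) = (84, 141).
Step 4: Order so x ≤ y and verify: 84² + 141² = 7056 + 19881 = 26937 = n. ✓

n = 26937 = 84² + 141² (one valid representation with x ≤ y).


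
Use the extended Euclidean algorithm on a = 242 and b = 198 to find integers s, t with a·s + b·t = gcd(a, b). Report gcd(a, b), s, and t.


Euclidean algorithm on (242, 198) — divide until remainder is 0:
  242 = 1 · 198 + 44
  198 = 4 · 44 + 22
  44 = 2 · 22 + 0
gcd(242, 198) = 22.
Track Bezout coefficients alongside the remainders: start with r₀ = 242 = a·1 + b·0 (s = 1, t = 0) and r₁ = 198 = a·0 + b·1 (s = 0, t = 1); each new remainder r_{k+1} = r_{k-1} − q_k·r_k inherits s_{k+1} = s_{k-1} − q_k·s_k, t_{k+1} = t_{k-1} − q_k·t_k, so r_k = a·s_k + b·t_k at every step:
  q = 1: r = 44, s = 1 − 1·0 = 1, t = 0 − 1·1 = -1  (check: 242·1 + 198·(-1) = 44)
  q = 4: r = 22, s = 0 − 4·1 = -4, t = 1 − 4·(-1) = 5  (check: 242·(-4) + 198·5 = 22)
The row with r = 22 (the gcd) gives the Bezout coefficients s = -4, t = 5.
Result: 242 · (-4) + 198 · (5) = 22.

gcd(242, 198) = 22; s = -4, t = 5 (check: 242·(-4) + 198·5 = 22).


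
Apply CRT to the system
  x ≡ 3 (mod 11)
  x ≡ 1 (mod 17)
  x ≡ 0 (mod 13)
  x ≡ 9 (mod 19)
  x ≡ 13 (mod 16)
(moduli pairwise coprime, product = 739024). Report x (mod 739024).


Product of moduli M = 11 · 17 · 13 · 19 · 16 = 739024.
Merge one congruence at a time:
  Start: x ≡ 3 (mod 11).
  Combine with x ≡ 1 (mod 17); new modulus lcm = 187.
    Write x = 3 + 11·t and substitute into x ≡ 1 (mod 17): 11·t ≡ 1 − 3 = -2 (mod 17).
    Reduce coefficients mod 17: 11·t ≡ 15 (mod 17).
    The inverse of 11 mod 17 is 14 (since 11·14 = 154 = 9·17 + 1), so t ≡ 14·15 = 210 ≡ 6 (mod 17).
    Then x = 3 + 11·6 = 69, valid modulo lcm(11, 17) = 187: x ≡ 69 (mod 187).
  Combine with x ≡ 0 (mod 13); new modulus lcm = 2431.
    Write x = 69 + 187·t and substitute into x ≡ 0 (mod 13): 187·t ≡ 0 − 69 = -69 (mod 13).
    Reduce coefficients mod 13: 5·t ≡ 9 (mod 13).
    The inverse of 5 mod 13 is 8 (since 5·8 = 40 = 3·13 + 1), so t ≡ 8·9 = 72 ≡ 7 (mod 13).
    Then x = 69 + 187·7 = 1378, valid modulo lcm(187, 13) = 2431: x ≡ 1378 (mod 2431).
  Combine with x ≡ 9 (mod 19); new modulus lcm = 46189.
    Write x = 1378 + 2431·t and substitute into x ≡ 9 (mod 19): 2431·t ≡ 9 − 1378 = -1369 (mod 19).
    Reduce coefficients mod 19: 18·t ≡ 18 (mod 19).
    The inverse of 18 mod 19 is 18 (since 18·18 = 324 = 17·19 + 1), so t ≡ 18·18 = 324 ≡ 1 (mod 19).
    Then x = 1378 + 2431·1 = 3809, valid modulo lcm(2431, 19) = 46189: x ≡ 3809 (mod 46189).
  Combine with x ≡ 13 (mod 16); new modulus lcm = 739024.
    Write x = 3809 + 46189·t and substitute into x ≡ 13 (mod 16): 46189·t ≡ 13 − 3809 = -3796 (mod 16).
    Reduce coefficients mod 16: 13·t ≡ 12 (mod 16).
    The inverse of 13 mod 16 is 5 (since 13·5 = 65 = 4·16 + 1), so t ≡ 5·12 = 60 ≡ 12 (mod 16).
    Then x = 3809 + 46189·12 = 558077, valid modulo lcm(46189, 16) = 739024: x ≡ 558077 (mod 739024).
Verify against each original: 558077 mod 11 = 3, 558077 mod 17 = 1, 558077 mod 13 = 0, 558077 mod 19 = 9, 558077 mod 16 = 13.

x ≡ 558077 (mod 739024).


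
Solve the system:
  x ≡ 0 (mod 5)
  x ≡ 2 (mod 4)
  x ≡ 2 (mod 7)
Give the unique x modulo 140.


Moduli 5, 4, 7 are pairwise coprime; by CRT there is a unique solution modulo M = 5 · 4 · 7 = 140.
Solve pairwise, accumulating the modulus:
  Start with x ≡ 0 (mod 5).
  Combine with x ≡ 2 (mod 4): since gcd(5, 4) = 1, we get a unique residue mod 20.
    Write x = 0 + 5·t and substitute into x ≡ 2 (mod 4): 5·t ≡ 2 − 0 = 2 (mod 4).
    Reduce coefficients mod 4: 1·t ≡ 2 (mod 4).
    So t ≡ 2 (mod 4).
    Then x = 0 + 5·2 = 10, valid modulo lcm(5, 4) = 20: x ≡ 10 (mod 20).
  Combine with x ≡ 2 (mod 7): since gcd(20, 7) = 1, we get a unique residue mod 140.
    Write x = 10 + 20·t and substitute into x ≡ 2 (mod 7): 20·t ≡ 2 − 10 = -8 (mod 7).
    Reduce coefficients mod 7: 6·t ≡ 6 (mod 7).
    The inverse of 6 mod 7 is 6 (since 6·6 = 36 = 5·7 + 1), so t ≡ 6·6 = 36 ≡ 1 (mod 7).
    Then x = 10 + 20·1 = 30, valid modulo lcm(20, 7) = 140: x ≡ 30 (mod 140).
Verify: 30 mod 5 = 0 ✓, 30 mod 4 = 2 ✓, 30 mod 7 = 2 ✓.

x ≡ 30 (mod 140).


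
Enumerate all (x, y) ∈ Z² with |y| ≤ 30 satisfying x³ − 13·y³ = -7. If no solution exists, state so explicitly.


The equation is x³ - 13y³ = -7. For fixed y, x³ = 13·y³ − 7, so a solution requires the RHS to be a perfect cube.
Strategy: iterate y from -30 to 30, compute RHS = 13·y³ − 7, and check whether it is a (positive or negative) perfect cube.
Check small values of y:
  y = 0: RHS = -7 is not a perfect cube.
  y = 1: RHS = 6 is not a perfect cube.
  y = -1: RHS = -20 is not a perfect cube.
  y = 2: RHS = 97 is not a perfect cube.
  y = -2: RHS = -111 is not a perfect cube.
  y = 3: RHS = 344 is not a perfect cube.
  y = -3: RHS = -358 is not a perfect cube.
Continuing the search up to |y| = 30 finds no solutions either.
No (x, y) in the scanned range satisfies the equation.

No integer solutions with |y| ≤ 30.


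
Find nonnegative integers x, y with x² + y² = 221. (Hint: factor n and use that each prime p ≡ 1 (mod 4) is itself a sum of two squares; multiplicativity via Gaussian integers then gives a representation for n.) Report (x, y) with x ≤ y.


Step 1: Factor n = 221 = 13 · 17.
Step 2: Check the mod-4 condition on each prime factor: 13 ≡ 1 (mod 4), exponent 1; 17 ≡ 1 (mod 4), exponent 1.
All primes ≡ 3 (mod 4) appear to even exponent (or don't appear), so by the two-squares theorem n IS expressible as a sum of two squares.
Step 3: Build a representation. Here n = 13 · 17 is a product of primes ≡ 1 (mod 4). Each prime p ≡ 1 (mod 4) is itself a sum of two squares; find a² by testing p − a² for a perfect square:
  13: 13 − 1² = 12, 13 − 2² = 9 = 3² ⇒ 13 = 2² + 3².
  17: 17 − 1² = 16 = 4² ⇒ 17 = 1² + 4².
  Combine using the Brahmagupta–Fibonacci identity (a² + b²)(c² + d²) = (ac − bd)² + (ad + bc)² = (ac + bd)² + (ad − bc)²:
  13 · 17 = 221: from (2² + 3²)(1² + 4²), take (2·1 − 3·4, 2·4 + 3·1) = (2 − 12, 8 + 3) = (-10, 11); dropping signs (only squares matter) gives (10, 11); check 10² + 11² = 100 + 121 = 221 ✓.
Step 4: Order so x ≤ y and verify: 10² + 11² = 100 + 121 = 221 = n. ✓

n = 221 = 10² + 11² (one valid representation with x ≤ y).


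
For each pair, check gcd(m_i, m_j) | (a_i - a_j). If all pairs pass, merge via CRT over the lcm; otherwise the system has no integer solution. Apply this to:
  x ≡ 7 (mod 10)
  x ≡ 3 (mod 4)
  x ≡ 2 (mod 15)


Moduli 10, 4, 15 are not pairwise coprime, so CRT works modulo lcm(m_i) when all pairwise compatibility conditions hold.
Pairwise compatibility: gcd(m_i, m_j) must divide a_i - a_j for every pair.
Merge one congruence at a time:
  Start: x ≡ 7 (mod 10).
  Combine with x ≡ 3 (mod 4): gcd(10, 4) = 2; 3 - 7 = -4, which IS divisible by 2, so compatible.
    Write x = 7 + 10·t and substitute into x ≡ 3 (mod 4): 10·t ≡ 3 − 7 = -4 (mod 4).
    Divide the congruence (and modulus) by g = 2: 5·t ≡ -2 (mod 2).
    Reduce coefficients mod 2: 1·t ≡ 0 (mod 2).
    So t ≡ 0 (mod 2).
    Then x = 7 + 10·0 = 7, valid modulo lcm(10, 4) = 20: x ≡ 7 (mod 20).
  Combine with x ≡ 2 (mod 15): gcd(20, 15) = 5; 2 - 7 = -5, which IS divisible by 5, so compatible.
    Write x = 7 + 20·t and substitute into x ≡ 2 (mod 15): 20·t ≡ 2 − 7 = -5 (mod 15).
    Divide the congruence (and modulus) by g = 5: 4·t ≡ -1 (mod 3).
    Reduce coefficients mod 3: 1·t ≡ 2 (mod 3).
    So t ≡ 2 (mod 3).
    Then x = 7 + 20·2 = 47, valid modulo lcm(20, 15) = 60: x ≡ 47 (mod 60).
Verify: 47 mod 10 = 7, 47 mod 4 = 3, 47 mod 15 = 2.

x ≡ 47 (mod 60).


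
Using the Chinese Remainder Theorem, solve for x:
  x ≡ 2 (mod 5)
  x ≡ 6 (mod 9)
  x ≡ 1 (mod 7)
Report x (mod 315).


Moduli 5, 9, 7 are pairwise coprime; by CRT there is a unique solution modulo M = 5 · 9 · 7 = 315.
Solve pairwise, accumulating the modulus:
  Start with x ≡ 2 (mod 5).
  Combine with x ≡ 6 (mod 9): since gcd(5, 9) = 1, we get a unique residue mod 45.
    Write x = 2 + 5·t and substitute into x ≡ 6 (mod 9): 5·t ≡ 6 − 2 = 4 (mod 9).
    The inverse of 5 mod 9 is 2 (since 5·2 = 10 = 1·9 + 1), so t ≡ 2·4 = 8 ≡ 8 (mod 9).
    Then x = 2 + 5·8 = 42, valid modulo lcm(5, 9) = 45: x ≡ 42 (mod 45).
  Combine with x ≡ 1 (mod 7): since gcd(45, 7) = 1, we get a unique residue mod 315.
    Write x = 42 + 45·t and substitute into x ≡ 1 (mod 7): 45·t ≡ 1 − 42 = -41 (mod 7).
    Reduce coefficients mod 7: 3·t ≡ 1 (mod 7).
    The inverse of 3 mod 7 is 5 (since 3·5 = 15 = 2·7 + 1), so t ≡ 5·1 = 5 ≡ 5 (mod 7).
    Then x = 42 + 45·5 = 267, valid modulo lcm(45, 7) = 315: x ≡ 267 (mod 315).
Verify: 267 mod 5 = 2 ✓, 267 mod 9 = 6 ✓, 267 mod 7 = 1 ✓.

x ≡ 267 (mod 315).


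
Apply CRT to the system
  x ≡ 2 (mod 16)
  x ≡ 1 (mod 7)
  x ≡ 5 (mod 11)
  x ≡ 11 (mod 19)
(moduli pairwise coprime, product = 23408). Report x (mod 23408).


Product of moduli M = 16 · 7 · 11 · 19 = 23408.
Merge one congruence at a time:
  Start: x ≡ 2 (mod 16).
  Combine with x ≡ 1 (mod 7); new modulus lcm = 112.
    Write x = 2 + 16·t and substitute into x ≡ 1 (mod 7): 16·t ≡ 1 − 2 = -1 (mod 7).
    Reduce coefficients mod 7: 2·t ≡ 6 (mod 7).
    The inverse of 2 mod 7 is 4 (since 2·4 = 8 = 1·7 + 1), so t ≡ 4·6 = 24 ≡ 3 (mod 7).
    Then x = 2 + 16·3 = 50, valid modulo lcm(16, 7) = 112: x ≡ 50 (mod 112).
  Combine with x ≡ 5 (mod 11); new modulus lcm = 1232.
    Write x = 50 + 112·t and substitute into x ≡ 5 (mod 11): 112·t ≡ 5 − 50 = -45 (mod 11).
    Reduce coefficients mod 11: 2·t ≡ 10 (mod 11).
    The inverse of 2 mod 11 is 6 (since 2·6 = 12 = 1·11 + 1), so t ≡ 6·10 = 60 ≡ 5 (mod 11).
    Then x = 50 + 112·5 = 610, valid modulo lcm(112, 11) = 1232: x ≡ 610 (mod 1232).
  Combine with x ≡ 11 (mod 19); new modulus lcm = 23408.
    Write x = 610 + 1232·t and substitute into x ≡ 11 (mod 19): 1232·t ≡ 11 − 610 = -599 (mod 19).
    Reduce coefficients mod 19: 16·t ≡ 9 (mod 19).
    The inverse of 16 mod 19 is 6 (since 16·6 = 96 = 5·19 + 1), so t ≡ 6·9 = 54 ≡ 16 (mod 19).
    Then x = 610 + 1232·16 = 20322, valid modulo lcm(1232, 19) = 23408: x ≡ 20322 (mod 23408).
Verify against each original: 20322 mod 16 = 2, 20322 mod 7 = 1, 20322 mod 11 = 5, 20322 mod 19 = 11.

x ≡ 20322 (mod 23408).


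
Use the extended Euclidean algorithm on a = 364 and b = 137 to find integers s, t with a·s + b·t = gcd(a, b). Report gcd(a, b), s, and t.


Euclidean algorithm on (364, 137) — divide until remainder is 0:
  364 = 2 · 137 + 90
  137 = 1 · 90 + 47
  90 = 1 · 47 + 43
  47 = 1 · 43 + 4
  43 = 10 · 4 + 3
  4 = 1 · 3 + 1
  3 = 3 · 1 + 0
gcd(364, 137) = 1.
Track Bezout coefficients alongside the remainders: start with r₀ = 364 = a·1 + b·0 (s = 1, t = 0) and r₁ = 137 = a·0 + b·1 (s = 0, t = 1); each new remainder r_{k+1} = r_{k-1} − q_k·r_k inherits s_{k+1} = s_{k-1} − q_k·s_k, t_{k+1} = t_{k-1} − q_k·t_k, so r_k = a·s_k + b·t_k at every step:
  q = 2: r = 90, s = 1 − 2·0 = 1, t = 0 − 2·1 = -2  (check: 364·1 + 137·(-2) = 90)
  q = 1: r = 47, s = 0 − 1·1 = -1, t = 1 − 1·(-2) = 3  (check: 364·(-1) + 137·3 = 47)
  q = 1: r = 43, s = 1 − 1·(-1) = 2, t = -2 − 1·3 = -5  (check: 364·2 + 137·(-5) = 43)
  q = 1: r = 4, s = -1 − 1·2 = -3, t = 3 − 1·(-5) = 8  (check: 364·(-3) + 137·8 = 4)
  q = 10: r = 3, s = 2 − 10·(-3) = 32, t = -5 − 10·8 = -85  (check: 364·32 + 137·(-85) = 3)
  q = 1: r = 1, s = -3 − 1·32 = -35, t = 8 − 1·(-85) = 93  (check: 364·(-35) + 137·93 = 1)
The row with r = 1 (the gcd) gives the Bezout coefficients s = -35, t = 93.
Result: 364 · (-35) + 137 · (93) = 1.

gcd(364, 137) = 1; s = -35, t = 93 (check: 364·(-35) + 137·93 = 1).


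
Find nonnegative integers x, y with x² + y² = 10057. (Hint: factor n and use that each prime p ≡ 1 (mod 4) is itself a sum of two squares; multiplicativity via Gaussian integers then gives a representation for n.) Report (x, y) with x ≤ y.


Step 1: Factor n = 10057 = 89 · 113.
Step 2: Check the mod-4 condition on each prime factor: 89 ≡ 1 (mod 4), exponent 1; 113 ≡ 1 (mod 4), exponent 1.
All primes ≡ 3 (mod 4) appear to even exponent (or don't appear), so by the two-squares theorem n IS expressible as a sum of two squares.
Step 3: Build a representation. Here n = 89 · 113 is a product of primes ≡ 1 (mod 4). Each prime p ≡ 1 (mod 4) is itself a sum of two squares; find a² by testing p − a² for a perfect square:
  89: 89 − 1² = 88, 89 − 2² = 85, 89 − 3² = 80, 89 − 4² = 73, 89 − 5² = 64 = 8² ⇒ 89 = 5² + 8².
  113: 113 − 1² = 112, 113 − 2² = 109, 113 − 3² = 104, 113 − 4² = 97, 113 − 5² = 88, 113 − 6² = 77, 113 − 7² = 64 = 8² ⇒ 113 = 7² + 8².
  Combine using the Brahmagupta–Fibonacci identity (a² + b²)(c² + d²) = (ac − bd)² + (ad + bc)² = (ac + bd)² + (ad − bc)²:
  89 · 113 = 10057: from (5² + 8²)(7² + 8²), take (5·7 − 8·8, 5·8 + 8·7) = (35 − 64, 40 + 56) = (-29, 96); dropping signs (only squares matter) gives (29, 96); check 29² + 96² = 841 + 9216 = 10057 ✓.
Step 4: Order so x ≤ y and verify: 29² + 96² = 841 + 9216 = 10057 = n. ✓

n = 10057 = 29² + 96² (one valid representation with x ≤ y).


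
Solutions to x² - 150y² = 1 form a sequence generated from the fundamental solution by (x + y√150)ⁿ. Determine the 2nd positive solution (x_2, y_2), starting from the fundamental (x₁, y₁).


Step 1: Find the fundamental solution (x₁, y₁) of x² - 150y² = 1.
  Expand √150 as a continued fraction. a₀ = ⌊√150⌋ = 12; iterate m_{k+1} = d_k·a_k − m_k, d_{k+1} = (150 − m_{k+1}²)/d_k, a_{k+1} = ⌊(a₀ + m_{k+1})/d_{k+1}⌋ (starting m₀ = 0, d₀ = 1), with convergents p_k = a_k·p_{k-1} + p_{k-2}, q_k = a_k·q_{k-1} + q_{k-2} (p₋₁ = 1, q₋₁ = 0):
  k = 0: a₀ = 12; p₀/q₀ = 12/1; p₀² − 150·q₀² = 144 − 150 = -6.
  k = 1: m = 12, d = 6, a = ⌊(12 + 12)/6⌋ = 4; p/q = (4·12 + 1)/(4·1 + 0) = 49/4; p² − 150·q² = 2401 − 2400 = 1.
  The first convergent with p² − 150·q² = 1 gives the fundamental solution (x₁, y₁) = (49, 4).
Step 2: Apply the recurrence (x_{n+1}, y_{n+1}) = (x₁x_n + 150y₁y_n, x₁y_n + y₁x_n) repeatedly.
  From (x_1, y_1) = (49, 4): x_2 = 49·49 + 150·4·4 = 4801; y_2 = 49·4 + 4·49 = 392.
Step 3: Verify x_2² - 150·y_2² = 23049601 - 23049600 = 1 (should be 1). ✓

(x_1, y_1) = (49, 4); (x_2, y_2) = (4801, 392).


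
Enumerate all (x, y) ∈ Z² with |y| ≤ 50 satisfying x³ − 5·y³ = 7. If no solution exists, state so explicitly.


The equation is x³ - 5y³ = 7. For fixed y, x³ = 5·y³ + 7, so a solution requires the RHS to be a perfect cube.
Strategy: iterate y from -50 to 50, compute RHS = 5·y³ + 7, and check whether it is a (positive or negative) perfect cube.
Check small values of y:
  y = 0: RHS = 7 is not a perfect cube.
  y = 1: RHS = 12 is not a perfect cube.
  y = -1: RHS = 2 is not a perfect cube.
  y = 2: RHS = 47 is not a perfect cube.
  y = -2: RHS = -33 is not a perfect cube.
  y = 3: RHS = 142 is not a perfect cube.
  y = -3: RHS = -128 is not a perfect cube.
Continuing the search up to |y| = 50 finds no solutions either.
No (x, y) in the scanned range satisfies the equation.

No integer solutions with |y| ≤ 50.


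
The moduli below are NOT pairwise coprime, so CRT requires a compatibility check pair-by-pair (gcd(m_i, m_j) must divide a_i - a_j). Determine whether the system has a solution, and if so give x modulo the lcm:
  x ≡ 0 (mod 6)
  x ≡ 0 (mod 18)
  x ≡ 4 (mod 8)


Moduli 6, 18, 8 are not pairwise coprime, so CRT works modulo lcm(m_i) when all pairwise compatibility conditions hold.
Pairwise compatibility: gcd(m_i, m_j) must divide a_i - a_j for every pair.
Merge one congruence at a time:
  Start: x ≡ 0 (mod 6).
  Combine with x ≡ 0 (mod 18): gcd(6, 18) = 6; 0 - 0 = 0, which IS divisible by 6, so compatible.
    Write x = 0 + 6·t and substitute into x ≡ 0 (mod 18): 6·t ≡ 0 − 0 = 0 (mod 18).
    Divide the congruence (and modulus) by g = 6: 1·t ≡ 0 (mod 3).
    So t ≡ 0 (mod 3).
    Then x = 0 + 6·0 = 0, valid modulo lcm(6, 18) = 18: x ≡ 0 (mod 18).
  Combine with x ≡ 4 (mod 8): gcd(18, 8) = 2; 4 - 0 = 4, which IS divisible by 2, so compatible.
    Write x = 0 + 18·t and substitute into x ≡ 4 (mod 8): 18·t ≡ 4 − 0 = 4 (mod 8).
    Divide the congruence (and modulus) by g = 2: 9·t ≡ 2 (mod 4).
    Reduce coefficients mod 4: 1·t ≡ 2 (mod 4).
    So t ≡ 2 (mod 4).
    Then x = 0 + 18·2 = 36, valid modulo lcm(18, 8) = 72: x ≡ 36 (mod 72).
Verify: 36 mod 6 = 0, 36 mod 18 = 0, 36 mod 8 = 4.

x ≡ 36 (mod 72).


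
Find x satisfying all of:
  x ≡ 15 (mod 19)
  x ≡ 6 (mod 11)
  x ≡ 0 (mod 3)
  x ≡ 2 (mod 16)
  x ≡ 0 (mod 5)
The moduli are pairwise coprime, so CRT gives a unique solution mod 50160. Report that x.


Product of moduli M = 19 · 11 · 3 · 16 · 5 = 50160.
Merge one congruence at a time:
  Start: x ≡ 15 (mod 19).
  Combine with x ≡ 6 (mod 11); new modulus lcm = 209.
    Write x = 15 + 19·t and substitute into x ≡ 6 (mod 11): 19·t ≡ 6 − 15 = -9 (mod 11).
    Reduce coefficients mod 11: 8·t ≡ 2 (mod 11).
    The inverse of 8 mod 11 is 7 (since 8·7 = 56 = 5·11 + 1), so t ≡ 7·2 = 14 ≡ 3 (mod 11).
    Then x = 15 + 19·3 = 72, valid modulo lcm(19, 11) = 209: x ≡ 72 (mod 209).
  Combine with x ≡ 0 (mod 3); new modulus lcm = 627.
    Write x = 72 + 209·t and substitute into x ≡ 0 (mod 3): 209·t ≡ 0 − 72 = -72 (mod 3).
    Reduce coefficients mod 3: 2·t ≡ 0 (mod 3).
    The inverse of 2 mod 3 is 2 (since 2·2 = 4 = 1·3 + 1), so t ≡ 2·0 = 0 ≡ 0 (mod 3).
    Then x = 72 + 209·0 = 72, valid modulo lcm(209, 3) = 627: x ≡ 72 (mod 627).
  Combine with x ≡ 2 (mod 16); new modulus lcm = 10032.
    Write x = 72 + 627·t and substitute into x ≡ 2 (mod 16): 627·t ≡ 2 − 72 = -70 (mod 16).
    Reduce coefficients mod 16: 3·t ≡ 10 (mod 16).
    The inverse of 3 mod 16 is 11 (since 3·11 = 33 = 2·16 + 1), so t ≡ 11·10 = 110 ≡ 14 (mod 16).
    Then x = 72 + 627·14 = 8850, valid modulo lcm(627, 16) = 10032: x ≡ 8850 (mod 10032).
  Combine with x ≡ 0 (mod 5); new modulus lcm = 50160.
    Write x = 8850 + 10032·t and substitute into x ≡ 0 (mod 5): 10032·t ≡ 0 − 8850 = -8850 (mod 5).
    Reduce coefficients mod 5: 2·t ≡ 0 (mod 5).
    The inverse of 2 mod 5 is 3 (since 2·3 = 6 = 1·5 + 1), so t ≡ 3·0 = 0 ≡ 0 (mod 5).
    Then x = 8850 + 10032·0 = 8850, valid modulo lcm(10032, 5) = 50160: x ≡ 8850 (mod 50160).
Verify against each original: 8850 mod 19 = 15, 8850 mod 11 = 6, 8850 mod 3 = 0, 8850 mod 16 = 2, 8850 mod 5 = 0.

x ≡ 8850 (mod 50160).


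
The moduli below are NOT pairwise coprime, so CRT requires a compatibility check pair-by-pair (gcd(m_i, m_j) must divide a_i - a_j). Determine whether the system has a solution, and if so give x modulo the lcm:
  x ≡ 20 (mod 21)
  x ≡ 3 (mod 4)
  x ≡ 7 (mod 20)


Moduli 21, 4, 20 are not pairwise coprime, so CRT works modulo lcm(m_i) when all pairwise compatibility conditions hold.
Pairwise compatibility: gcd(m_i, m_j) must divide a_i - a_j for every pair.
Merge one congruence at a time:
  Start: x ≡ 20 (mod 21).
  Combine with x ≡ 3 (mod 4): gcd(21, 4) = 1; 3 - 20 = -17, which IS divisible by 1, so compatible.
    Write x = 20 + 21·t and substitute into x ≡ 3 (mod 4): 21·t ≡ 3 − 20 = -17 (mod 4).
    Reduce coefficients mod 4: 1·t ≡ 3 (mod 4).
    So t ≡ 3 (mod 4).
    Then x = 20 + 21·3 = 83, valid modulo lcm(21, 4) = 84: x ≡ 83 (mod 84).
  Combine with x ≡ 7 (mod 20): gcd(84, 20) = 4; 7 - 83 = -76, which IS divisible by 4, so compatible.
    Write x = 83 + 84·t and substitute into x ≡ 7 (mod 20): 84·t ≡ 7 − 83 = -76 (mod 20).
    Divide the congruence (and modulus) by g = 4: 21·t ≡ -19 (mod 5).
    Reduce coefficients mod 5: 1·t ≡ 1 (mod 5).
    So t ≡ 1 (mod 5).
    Then x = 83 + 84·1 = 167, valid modulo lcm(84, 20) = 420: x ≡ 167 (mod 420).
Verify: 167 mod 21 = 20, 167 mod 4 = 3, 167 mod 20 = 7.

x ≡ 167 (mod 420).


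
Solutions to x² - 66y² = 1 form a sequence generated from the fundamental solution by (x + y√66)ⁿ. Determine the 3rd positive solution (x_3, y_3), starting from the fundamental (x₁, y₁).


Step 1: Find the fundamental solution (x₁, y₁) of x² - 66y² = 1.
  Expand √66 as a continued fraction. a₀ = ⌊√66⌋ = 8; iterate m_{k+1} = d_k·a_k − m_k, d_{k+1} = (66 − m_{k+1}²)/d_k, a_{k+1} = ⌊(a₀ + m_{k+1})/d_{k+1}⌋ (starting m₀ = 0, d₀ = 1), with convergents p_k = a_k·p_{k-1} + p_{k-2}, q_k = a_k·q_{k-1} + q_{k-2} (p₋₁ = 1, q₋₁ = 0):
  k = 0: a₀ = 8; p₀/q₀ = 8/1; p₀² − 66·q₀² = 64 − 66 = -2.
  k = 1: m = 8, d = 2, a = ⌊(8 + 8)/2⌋ = 8; p/q = (8·8 + 1)/(8·1 + 0) = 65/8; p² − 66·q² = 4225 − 4224 = 1.
  The first convergent with p² − 66·q² = 1 gives the fundamental solution (x₁, y₁) = (65, 8).
Step 2: Apply the recurrence (x_{n+1}, y_{n+1}) = (x₁x_n + 66y₁y_n, x₁y_n + y₁x_n) repeatedly.
  From (x_1, y_1) = (65, 8): x_2 = 65·65 + 66·8·8 = 8449; y_2 = 65·8 + 8·65 = 1040.
  From (x_2, y_2) = (8449, 1040): x_3 = 65·8449 + 66·8·1040 = 1098305; y_3 = 65·1040 + 8·8449 = 135192.
Step 3: Verify x_3² - 66·y_3² = 1206273873025 - 1206273873024 = 1 (should be 1). ✓

(x_1, y_1) = (65, 8); (x_3, y_3) = (1098305, 135192).


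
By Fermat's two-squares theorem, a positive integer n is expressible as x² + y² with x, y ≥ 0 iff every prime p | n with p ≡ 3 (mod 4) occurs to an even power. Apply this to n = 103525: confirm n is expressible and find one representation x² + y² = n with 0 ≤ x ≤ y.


Step 1: Factor n = 103525 = 5^2 · 41 · 101.
Step 2: Check the mod-4 condition on each prime factor: 5 ≡ 1 (mod 4), exponent 2; 41 ≡ 1 (mod 4), exponent 1; 101 ≡ 1 (mod 4), exponent 1.
All primes ≡ 3 (mod 4) appear to even exponent (or don't appear), so by the two-squares theorem n IS expressible as a sum of two squares.
Step 3: Build a representation. Group n = k² · m with k = 5 and m = 41 · 101 = 4141 (a product of primes ≡ 1 (mod 4)); a representation of m scales to one of n via (k·x)² + (k·y)² = k²(x² + y²). Each prime p ≡ 1 (mod 4) is itself a sum of two squares; find a² by testing p − a² for a perfect square:
  41: 41 − 1² = 40, 41 − 2² = 37, 41 − 3² = 32, 41 − 4² = 25 = 5² ⇒ 41 = 4² + 5².
  101: 101 − 1² = 100 = 10² ⇒ 101 = 1² + 10².
  Combine using the Brahmagupta–Fibonacci identity (a² + b²)(c² + d²) = (ac − bd)² + (ad + bc)² = (ac + bd)² + (ad − bc)²:
  41 · 101 = 4141: from (4² + 5²)(1² + 10²), take (4·1 − 5·10, 4·10 + 5·1) = (4 − 50, 40 + 5) = (-46, 45); dropping signs (only squares matter) gives (46, 45); check 46² + 45² = 2116 + 2025 = 4141 ✓.
  Scale by k = 5: (5·46, 5·45) = (230, 225).
Step 4: Order so x ≤ y and verify: 225² + 230² = 50625 + 52900 = 103525 = n. ✓

n = 103525 = 225² + 230² (one valid representation with x ≤ y).


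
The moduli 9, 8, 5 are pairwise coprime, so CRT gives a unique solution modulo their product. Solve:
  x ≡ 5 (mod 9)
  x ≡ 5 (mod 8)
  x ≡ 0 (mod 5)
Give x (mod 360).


Moduli 9, 8, 5 are pairwise coprime; by CRT there is a unique solution modulo M = 9 · 8 · 5 = 360.
Solve pairwise, accumulating the modulus:
  Start with x ≡ 5 (mod 9).
  Combine with x ≡ 5 (mod 8): since gcd(9, 8) = 1, we get a unique residue mod 72.
    Write x = 5 + 9·t and substitute into x ≡ 5 (mod 8): 9·t ≡ 5 − 5 = 0 (mod 8).
    Reduce coefficients mod 8: 1·t ≡ 0 (mod 8).
    So t ≡ 0 (mod 8).
    Then x = 5 + 9·0 = 5, valid modulo lcm(9, 8) = 72: x ≡ 5 (mod 72).
  Combine with x ≡ 0 (mod 5): since gcd(72, 5) = 1, we get a unique residue mod 360.
    Write x = 5 + 72·t and substitute into x ≡ 0 (mod 5): 72·t ≡ 0 − 5 = -5 (mod 5).
    Reduce coefficients mod 5: 2·t ≡ 0 (mod 5).
    The inverse of 2 mod 5 is 3 (since 2·3 = 6 = 1·5 + 1), so t ≡ 3·0 = 0 ≡ 0 (mod 5).
    Then x = 5 + 72·0 = 5, valid modulo lcm(72, 5) = 360: x ≡ 5 (mod 360).
Verify: 5 mod 9 = 5 ✓, 5 mod 8 = 5 ✓, 5 mod 5 = 0 ✓.

x ≡ 5 (mod 360).


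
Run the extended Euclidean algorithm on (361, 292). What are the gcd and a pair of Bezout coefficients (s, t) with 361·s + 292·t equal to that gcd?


Euclidean algorithm on (361, 292) — divide until remainder is 0:
  361 = 1 · 292 + 69
  292 = 4 · 69 + 16
  69 = 4 · 16 + 5
  16 = 3 · 5 + 1
  5 = 5 · 1 + 0
gcd(361, 292) = 1.
Track Bezout coefficients alongside the remainders: start with r₀ = 361 = a·1 + b·0 (s = 1, t = 0) and r₁ = 292 = a·0 + b·1 (s = 0, t = 1); each new remainder r_{k+1} = r_{k-1} − q_k·r_k inherits s_{k+1} = s_{k-1} − q_k·s_k, t_{k+1} = t_{k-1} − q_k·t_k, so r_k = a·s_k + b·t_k at every step:
  q = 1: r = 69, s = 1 − 1·0 = 1, t = 0 − 1·1 = -1  (check: 361·1 + 292·(-1) = 69)
  q = 4: r = 16, s = 0 − 4·1 = -4, t = 1 − 4·(-1) = 5  (check: 361·(-4) + 292·5 = 16)
  q = 4: r = 5, s = 1 − 4·(-4) = 17, t = -1 − 4·5 = -21  (check: 361·17 + 292·(-21) = 5)
  q = 3: r = 1, s = -4 − 3·17 = -55, t = 5 − 3·(-21) = 68  (check: 361·(-55) + 292·68 = 1)
The row with r = 1 (the gcd) gives the Bezout coefficients s = -55, t = 68.
Result: 361 · (-55) + 292 · (68) = 1.

gcd(361, 292) = 1; s = -55, t = 68 (check: 361·(-55) + 292·68 = 1).


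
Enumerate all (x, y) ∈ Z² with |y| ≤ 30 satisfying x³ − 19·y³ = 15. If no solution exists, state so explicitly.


The equation is x³ - 19y³ = 15. For fixed y, x³ = 19·y³ + 15, so a solution requires the RHS to be a perfect cube.
Strategy: iterate y from -30 to 30, compute RHS = 19·y³ + 15, and check whether it is a (positive or negative) perfect cube.
Check small values of y:
  y = 0: RHS = 15 is not a perfect cube.
  y = 1: RHS = 34 is not a perfect cube.
  y = -1: RHS = -4 is not a perfect cube.
  y = 2: RHS = 167 is not a perfect cube.
  y = -2: RHS = -137 is not a perfect cube.
  y = 3: RHS = 528 is not a perfect cube.
  y = -3: RHS = -498 is not a perfect cube.
Continuing the search up to |y| = 30 finds no solutions either.
No (x, y) in the scanned range satisfies the equation.

No integer solutions with |y| ≤ 30.


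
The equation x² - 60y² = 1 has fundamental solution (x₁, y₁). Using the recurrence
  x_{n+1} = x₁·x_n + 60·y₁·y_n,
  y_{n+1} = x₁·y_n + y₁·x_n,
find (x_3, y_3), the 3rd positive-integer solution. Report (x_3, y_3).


Step 1: Find the fundamental solution (x₁, y₁) of x² - 60y² = 1.
  Expand √60 as a continued fraction. a₀ = ⌊√60⌋ = 7; iterate m_{k+1} = d_k·a_k − m_k, d_{k+1} = (60 − m_{k+1}²)/d_k, a_{k+1} = ⌊(a₀ + m_{k+1})/d_{k+1}⌋ (starting m₀ = 0, d₀ = 1), with convergents p_k = a_k·p_{k-1} + p_{k-2}, q_k = a_k·q_{k-1} + q_{k-2} (p₋₁ = 1, q₋₁ = 0):
  k = 0: a₀ = 7; p₀/q₀ = 7/1; p₀² − 60·q₀² = 49 − 60 = -11.
  k = 1: m = 7, d = 11, a = ⌊(7 + 7)/11⌋ = 1; p/q = (1·7 + 1)/(1·1 + 0) = 8/1; p² − 60·q² = 64 − 60 = 4.
  k = 2: m = 4, d = 4, a = ⌊(7 + 4)/4⌋ = 2; p/q = (2·8 + 7)/(2·1 + 1) = 23/3; p² − 60·q² = 529 − 540 = -11.
  k = 3: m = 4, d = 11, a = ⌊(7 + 4)/11⌋ = 1; p/q = (1·23 + 8)/(1·3 + 1) = 31/4; p² − 60·q² = 961 − 960 = 1.
  The first convergent with p² − 60·q² = 1 gives the fundamental solution (x₁, y₁) = (31, 4).
Step 2: Apply the recurrence (x_{n+1}, y_{n+1}) = (x₁x_n + 60y₁y_n, x₁y_n + y₁x_n) repeatedly.
  From (x_1, y_1) = (31, 4): x_2 = 31·31 + 60·4·4 = 1921; y_2 = 31·4 + 4·31 = 248.
  From (x_2, y_2) = (1921, 248): x_3 = 31·1921 + 60·4·248 = 119071; y_3 = 31·248 + 4·1921 = 15372.
Step 3: Verify x_3² - 60·y_3² = 14177903041 - 14177903040 = 1 (should be 1). ✓

(x_1, y_1) = (31, 4); (x_3, y_3) = (119071, 15372).


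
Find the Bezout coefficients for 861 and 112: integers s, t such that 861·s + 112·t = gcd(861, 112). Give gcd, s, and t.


Euclidean algorithm on (861, 112) — divide until remainder is 0:
  861 = 7 · 112 + 77
  112 = 1 · 77 + 35
  77 = 2 · 35 + 7
  35 = 5 · 7 + 0
gcd(861, 112) = 7.
Track Bezout coefficients alongside the remainders: start with r₀ = 861 = a·1 + b·0 (s = 1, t = 0) and r₁ = 112 = a·0 + b·1 (s = 0, t = 1); each new remainder r_{k+1} = r_{k-1} − q_k·r_k inherits s_{k+1} = s_{k-1} − q_k·s_k, t_{k+1} = t_{k-1} − q_k·t_k, so r_k = a·s_k + b·t_k at every step:
  q = 7: r = 77, s = 1 − 7·0 = 1, t = 0 − 7·1 = -7  (check: 861·1 + 112·(-7) = 77)
  q = 1: r = 35, s = 0 − 1·1 = -1, t = 1 − 1·(-7) = 8  (check: 861·(-1) + 112·8 = 35)
  q = 2: r = 7, s = 1 − 2·(-1) = 3, t = -7 − 2·8 = -23  (check: 861·3 + 112·(-23) = 7)
The row with r = 7 (the gcd) gives the Bezout coefficients s = 3, t = -23.
Result: 861 · (3) + 112 · (-23) = 7.

gcd(861, 112) = 7; s = 3, t = -23 (check: 861·3 + 112·(-23) = 7).


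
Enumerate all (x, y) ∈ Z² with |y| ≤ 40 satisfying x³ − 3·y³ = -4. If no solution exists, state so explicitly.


The equation is x³ - 3y³ = -4. For fixed y, x³ = 3·y³ − 4, so a solution requires the RHS to be a perfect cube.
Strategy: iterate y from -40 to 40, compute RHS = 3·y³ − 4, and check whether it is a (positive or negative) perfect cube.
Check small values of y:
  y = 0: RHS = -4 is not a perfect cube.
  y = 1: RHS = -1 = (-1)³ ⇒ x = -1 works.
  y = -1: RHS = -7 is not a perfect cube.
  y = 2: RHS = 20 is not a perfect cube.
  y = -2: RHS = -28 is not a perfect cube.
  y = 3: RHS = 77 is not a perfect cube.
  y = -3: RHS = -85 is not a perfect cube.
Continuing the search up to |y| = 40 finds no further solutions beyond those listed.
Collected solutions: (-1, 1).

Solutions (with |y| ≤ 40): (-1, 1).


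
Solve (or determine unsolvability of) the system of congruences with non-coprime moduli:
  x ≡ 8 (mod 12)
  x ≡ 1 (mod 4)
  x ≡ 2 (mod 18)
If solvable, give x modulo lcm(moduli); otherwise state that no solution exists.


Moduli 12, 4, 18 are not pairwise coprime, so CRT works modulo lcm(m_i) when all pairwise compatibility conditions hold.
Pairwise compatibility: gcd(m_i, m_j) must divide a_i - a_j for every pair.
Merge one congruence at a time:
  Start: x ≡ 8 (mod 12).
  Combine with x ≡ 1 (mod 4): gcd(12, 4) = 4, and 1 - 8 = -7 is NOT divisible by 4.
    ⇒ system is inconsistent (no integer solution).

No solution (the system is inconsistent).


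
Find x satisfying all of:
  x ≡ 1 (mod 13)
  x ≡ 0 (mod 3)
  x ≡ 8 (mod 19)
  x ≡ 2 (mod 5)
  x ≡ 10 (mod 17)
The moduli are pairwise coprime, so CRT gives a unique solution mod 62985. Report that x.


Product of moduli M = 13 · 3 · 19 · 5 · 17 = 62985.
Merge one congruence at a time:
  Start: x ≡ 1 (mod 13).
  Combine with x ≡ 0 (mod 3); new modulus lcm = 39.
    Write x = 1 + 13·t and substitute into x ≡ 0 (mod 3): 13·t ≡ 0 − 1 = -1 (mod 3).
    Reduce coefficients mod 3: 1·t ≡ 2 (mod 3).
    So t ≡ 2 (mod 3).
    Then x = 1 + 13·2 = 27, valid modulo lcm(13, 3) = 39: x ≡ 27 (mod 39).
  Combine with x ≡ 8 (mod 19); new modulus lcm = 741.
    Write x = 27 + 39·t and substitute into x ≡ 8 (mod 19): 39·t ≡ 8 − 27 = -19 (mod 19).
    Reduce coefficients mod 19: 1·t ≡ 0 (mod 19).
    So t ≡ 0 (mod 19).
    Then x = 27 + 39·0 = 27, valid modulo lcm(39, 19) = 741: x ≡ 27 (mod 741).
  Combine with x ≡ 2 (mod 5); new modulus lcm = 3705.
    Write x = 27 + 741·t and substitute into x ≡ 2 (mod 5): 741·t ≡ 2 − 27 = -25 (mod 5).
    Reduce coefficients mod 5: 1·t ≡ 0 (mod 5).
    So t ≡ 0 (mod 5).
    Then x = 27 + 741·0 = 27, valid modulo lcm(741, 5) = 3705: x ≡ 27 (mod 3705).
  Combine with x ≡ 10 (mod 17); new modulus lcm = 62985.
    Write x = 27 + 3705·t and substitute into x ≡ 10 (mod 17): 3705·t ≡ 10 − 27 = -17 (mod 17).
    Reduce coefficients mod 17: 16·t ≡ 0 (mod 17).
    The inverse of 16 mod 17 is 16 (since 16·16 = 256 = 15·17 + 1), so t ≡ 16·0 = 0 ≡ 0 (mod 17).
    Then x = 27 + 3705·0 = 27, valid modulo lcm(3705, 17) = 62985: x ≡ 27 (mod 62985).
Verify against each original: 27 mod 13 = 1, 27 mod 3 = 0, 27 mod 19 = 8, 27 mod 5 = 2, 27 mod 17 = 10.

x ≡ 27 (mod 62985).


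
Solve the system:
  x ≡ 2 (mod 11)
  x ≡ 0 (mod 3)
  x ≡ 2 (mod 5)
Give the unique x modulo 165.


Moduli 11, 3, 5 are pairwise coprime; by CRT there is a unique solution modulo M = 11 · 3 · 5 = 165.
Solve pairwise, accumulating the modulus:
  Start with x ≡ 2 (mod 11).
  Combine with x ≡ 0 (mod 3): since gcd(11, 3) = 1, we get a unique residue mod 33.
    Write x = 2 + 11·t and substitute into x ≡ 0 (mod 3): 11·t ≡ 0 − 2 = -2 (mod 3).
    Reduce coefficients mod 3: 2·t ≡ 1 (mod 3).
    The inverse of 2 mod 3 is 2 (since 2·2 = 4 = 1·3 + 1), so t ≡ 2·1 = 2 ≡ 2 (mod 3).
    Then x = 2 + 11·2 = 24, valid modulo lcm(11, 3) = 33: x ≡ 24 (mod 33).
  Combine with x ≡ 2 (mod 5): since gcd(33, 5) = 1, we get a unique residue mod 165.
    Write x = 24 + 33·t and substitute into x ≡ 2 (mod 5): 33·t ≡ 2 − 24 = -22 (mod 5).
    Reduce coefficients mod 5: 3·t ≡ 3 (mod 5).
    The inverse of 3 mod 5 is 2 (since 3·2 = 6 = 1·5 + 1), so t ≡ 2·3 = 6 ≡ 1 (mod 5).
    Then x = 24 + 33·1 = 57, valid modulo lcm(33, 5) = 165: x ≡ 57 (mod 165).
Verify: 57 mod 11 = 2 ✓, 57 mod 3 = 0 ✓, 57 mod 5 = 2 ✓.

x ≡ 57 (mod 165).


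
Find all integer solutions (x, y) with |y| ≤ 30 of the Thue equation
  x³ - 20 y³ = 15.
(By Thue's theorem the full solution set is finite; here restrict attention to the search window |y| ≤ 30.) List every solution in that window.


The equation is x³ - 20y³ = 15. For fixed y, x³ = 20·y³ + 15, so a solution requires the RHS to be a perfect cube.
Strategy: iterate y from -30 to 30, compute RHS = 20·y³ + 15, and check whether it is a (positive or negative) perfect cube.
Check small values of y:
  y = 0: RHS = 15 is not a perfect cube.
  y = 1: RHS = 35 is not a perfect cube.
  y = -1: RHS = -5 is not a perfect cube.
  y = 2: RHS = 175 is not a perfect cube.
  y = -2: RHS = -145 is not a perfect cube.
  y = 3: RHS = 555 is not a perfect cube.
  y = -3: RHS = -525 is not a perfect cube.
Continuing the search up to |y| = 30 finds no solutions either.
No (x, y) in the scanned range satisfies the equation.

No integer solutions with |y| ≤ 30.


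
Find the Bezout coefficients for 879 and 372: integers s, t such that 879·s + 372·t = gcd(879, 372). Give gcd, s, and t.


Euclidean algorithm on (879, 372) — divide until remainder is 0:
  879 = 2 · 372 + 135
  372 = 2 · 135 + 102
  135 = 1 · 102 + 33
  102 = 3 · 33 + 3
  33 = 11 · 3 + 0
gcd(879, 372) = 3.
Track Bezout coefficients alongside the remainders: start with r₀ = 879 = a·1 + b·0 (s = 1, t = 0) and r₁ = 372 = a·0 + b·1 (s = 0, t = 1); each new remainder r_{k+1} = r_{k-1} − q_k·r_k inherits s_{k+1} = s_{k-1} − q_k·s_k, t_{k+1} = t_{k-1} − q_k·t_k, so r_k = a·s_k + b·t_k at every step:
  q = 2: r = 135, s = 1 − 2·0 = 1, t = 0 − 2·1 = -2  (check: 879·1 + 372·(-2) = 135)
  q = 2: r = 102, s = 0 − 2·1 = -2, t = 1 − 2·(-2) = 5  (check: 879·(-2) + 372·5 = 102)
  q = 1: r = 33, s = 1 − 1·(-2) = 3, t = -2 − 1·5 = -7  (check: 879·3 + 372·(-7) = 33)
  q = 3: r = 3, s = -2 − 3·3 = -11, t = 5 − 3·(-7) = 26  (check: 879·(-11) + 372·26 = 3)
The row with r = 3 (the gcd) gives the Bezout coefficients s = -11, t = 26.
Result: 879 · (-11) + 372 · (26) = 3.

gcd(879, 372) = 3; s = -11, t = 26 (check: 879·(-11) + 372·26 = 3).


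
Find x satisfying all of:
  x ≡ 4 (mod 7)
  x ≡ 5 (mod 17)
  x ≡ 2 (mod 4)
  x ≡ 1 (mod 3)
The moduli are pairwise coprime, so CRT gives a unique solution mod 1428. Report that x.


Product of moduli M = 7 · 17 · 4 · 3 = 1428.
Merge one congruence at a time:
  Start: x ≡ 4 (mod 7).
  Combine with x ≡ 5 (mod 17); new modulus lcm = 119.
    Write x = 4 + 7·t and substitute into x ≡ 5 (mod 17): 7·t ≡ 5 − 4 = 1 (mod 17).
    The inverse of 7 mod 17 is 5 (since 7·5 = 35 = 2·17 + 1), so t ≡ 5·1 = 5 ≡ 5 (mod 17).
    Then x = 4 + 7·5 = 39, valid modulo lcm(7, 17) = 119: x ≡ 39 (mod 119).
  Combine with x ≡ 2 (mod 4); new modulus lcm = 476.
    Write x = 39 + 119·t and substitute into x ≡ 2 (mod 4): 119·t ≡ 2 − 39 = -37 (mod 4).
    Reduce coefficients mod 4: 3·t ≡ 3 (mod 4).
    The inverse of 3 mod 4 is 3 (since 3·3 = 9 = 2·4 + 1), so t ≡ 3·3 = 9 ≡ 1 (mod 4).
    Then x = 39 + 119·1 = 158, valid modulo lcm(119, 4) = 476: x ≡ 158 (mod 476).
  Combine with x ≡ 1 (mod 3); new modulus lcm = 1428.
    Write x = 158 + 476·t and substitute into x ≡ 1 (mod 3): 476·t ≡ 1 − 158 = -157 (mod 3).
    Reduce coefficients mod 3: 2·t ≡ 2 (mod 3).
    The inverse of 2 mod 3 is 2 (since 2·2 = 4 = 1·3 + 1), so t ≡ 2·2 = 4 ≡ 1 (mod 3).
    Then x = 158 + 476·1 = 634, valid modulo lcm(476, 3) = 1428: x ≡ 634 (mod 1428).
Verify against each original: 634 mod 7 = 4, 634 mod 17 = 5, 634 mod 4 = 2, 634 mod 3 = 1.

x ≡ 634 (mod 1428).
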